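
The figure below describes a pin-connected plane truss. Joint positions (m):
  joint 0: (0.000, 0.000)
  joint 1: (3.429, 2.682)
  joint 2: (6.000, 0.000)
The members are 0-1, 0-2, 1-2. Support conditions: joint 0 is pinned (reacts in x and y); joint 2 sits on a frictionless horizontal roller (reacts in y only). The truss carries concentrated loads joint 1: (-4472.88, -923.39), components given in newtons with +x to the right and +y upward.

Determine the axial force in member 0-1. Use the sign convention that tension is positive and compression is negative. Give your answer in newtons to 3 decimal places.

N=3 nodes, M=3 members, R=3 reactions → 2N=6, M+R=6
member 0 (0-1): L=4.3533, (cx,cy)=(0.7877,0.6161)
member 1 (0-2): L=6.0000, (cx,cy)=(1.0000,0.0000)
member 2 (1-2): L=3.7153, (cx,cy)=(0.6920,-0.7219)
solve A·x = −loads:
  F[0-1] = -3887.5301 N (compression)
  F[0-2] = -1410.7523 N (compression)
  F[1-2] = +2038.6283 N (tension)
  Rx@0 = +4472.8800 N
  Ry@0 = +2395.0500 N
  Ry@2 = -1471.6600 N

-3887.530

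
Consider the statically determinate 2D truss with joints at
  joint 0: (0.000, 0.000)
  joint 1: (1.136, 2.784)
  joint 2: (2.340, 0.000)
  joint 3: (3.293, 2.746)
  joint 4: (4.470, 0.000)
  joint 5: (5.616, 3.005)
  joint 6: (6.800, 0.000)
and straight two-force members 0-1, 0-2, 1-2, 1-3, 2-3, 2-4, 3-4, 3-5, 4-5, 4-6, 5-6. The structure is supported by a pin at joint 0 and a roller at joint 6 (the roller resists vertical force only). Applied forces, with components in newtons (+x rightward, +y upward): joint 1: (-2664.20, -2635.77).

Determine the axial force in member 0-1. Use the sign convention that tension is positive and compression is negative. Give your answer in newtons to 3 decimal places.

-3549.246

N=7 nodes, M=11 members, R=3 reactions → 2N=14, M+R=14
member 0 (0-1): L=3.0069, (cx,cy)=(0.3778,0.9259)
member 1 (0-2): L=2.3400, (cx,cy)=(1.0000,0.0000)
member 2 (1-2): L=3.0332, (cx,cy)=(0.3969,-0.9178)
member 3 (1-3): L=2.1573, (cx,cy)=(0.9998,-0.0176)
member 4 (2-3): L=2.9067, (cx,cy)=(0.3279,0.9447)
member 5 (2-4): L=2.1300, (cx,cy)=(1.0000,0.0000)
member 6 (3-4): L=2.9876, (cx,cy)=(0.3940,-0.9191)
member 7 (3-5): L=2.3374, (cx,cy)=(0.9938,0.1108)
member 8 (4-5): L=3.2161, (cx,cy)=(0.3563,0.9344)
member 9 (4-6): L=2.3300, (cx,cy)=(1.0000,0.0000)
member 10 (5-6): L=3.2298, (cx,cy)=(0.3666,-0.9304)
solve A·x = −loads:
  F[0-1] = -3549.2463 N (compression)
  F[0-2] = -1323.2809 N (compression)
  F[1-2] = +688.4922 N (tension)
  F[1-3] = +1050.1529 N (tension)
  F[2-3] = -668.9027 N (compression)
  F[2-4] = -830.6790 N (compression)
  F[3-4] = +771.5491 N (tension)
  F[3-5] = +529.9835 N (tension)
  F[4-5] = -758.9713 N (compression)
  F[4-6] = -256.2744 N (compression)
  F[5-6] = +699.0928 N (tension)
  Rx@0 = +2664.2000 N
  Ry@0 = +3286.1962 N
  Ry@6 = -650.4262 N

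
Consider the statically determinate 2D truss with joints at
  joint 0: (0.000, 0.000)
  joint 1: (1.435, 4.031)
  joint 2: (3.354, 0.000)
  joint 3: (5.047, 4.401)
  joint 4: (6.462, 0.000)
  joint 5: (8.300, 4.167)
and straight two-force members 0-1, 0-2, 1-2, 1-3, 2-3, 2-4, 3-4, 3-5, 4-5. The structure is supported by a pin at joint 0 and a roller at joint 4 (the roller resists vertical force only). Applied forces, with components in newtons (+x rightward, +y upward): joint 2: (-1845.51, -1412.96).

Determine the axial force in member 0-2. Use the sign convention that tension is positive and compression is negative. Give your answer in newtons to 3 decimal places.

-1603.584

N=6 nodes, M=9 members, R=3 reactions → 2N=12, M+R=12
member 0 (0-1): L=4.2788, (cx,cy)=(0.3354,0.9421)
member 1 (0-2): L=3.3540, (cx,cy)=(1.0000,0.0000)
member 2 (1-2): L=4.4645, (cx,cy)=(0.4298,-0.9029)
member 3 (1-3): L=3.6309, (cx,cy)=(0.9948,0.1019)
member 4 (2-3): L=4.7154, (cx,cy)=(0.3590,0.9333)
member 5 (2-4): L=3.1080, (cx,cy)=(1.0000,0.0000)
member 6 (3-4): L=4.6229, (cx,cy)=(0.3061,-0.9520)
member 7 (3-5): L=3.2614, (cx,cy)=(0.9974,-0.0717)
member 8 (4-5): L=4.5544, (cx,cy)=(0.4036,0.9149)
solve A·x = −loads:
  F[0-1] = -721.3629 N (compression)
  F[0-2] = -1603.5837 N (compression)
  F[1-2] = +691.4960 N (tension)
  F[1-3] = -541.9788 N (compression)
  F[2-3] = +844.9416 N (tension)
  F[2-4] = +235.7931 N (tension)
  F[3-4] = -770.3486 N (compression)
  F[3-5] = +0.0000 N (tension)
  F[4-5] = -0.0000 N (compression)
  Rx@0 = +1845.5100 N
  Ry@0 = +679.5852 N
  Ry@4 = +733.3748 N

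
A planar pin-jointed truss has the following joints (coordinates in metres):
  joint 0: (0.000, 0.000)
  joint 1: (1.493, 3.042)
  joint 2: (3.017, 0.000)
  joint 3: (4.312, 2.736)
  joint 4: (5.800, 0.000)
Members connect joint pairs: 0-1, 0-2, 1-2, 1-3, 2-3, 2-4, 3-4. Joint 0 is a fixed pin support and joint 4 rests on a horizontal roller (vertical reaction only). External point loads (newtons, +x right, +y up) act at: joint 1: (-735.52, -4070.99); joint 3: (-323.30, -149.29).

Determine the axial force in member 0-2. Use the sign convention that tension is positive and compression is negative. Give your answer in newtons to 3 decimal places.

707.866

N=5 nodes, M=7 members, R=3 reactions → 2N=10, M+R=10
member 0 (0-1): L=3.3886, (cx,cy)=(0.4406,0.8977)
member 1 (0-2): L=3.0170, (cx,cy)=(1.0000,0.0000)
member 2 (1-2): L=3.4024, (cx,cy)=(0.4479,-0.8941)
member 3 (1-3): L=2.8356, (cx,cy)=(0.9942,-0.1079)
member 4 (2-3): L=3.0270, (cx,cy)=(0.4278,0.9039)
member 5 (2-4): L=2.7830, (cx,cy)=(1.0000,0.0000)
member 6 (3-4): L=3.1145, (cx,cy)=(0.4778,-0.8785)
solve A·x = −loads:
  F[0-1] = -4009.8093 N (compression)
  F[0-2] = +707.8660 N (tension)
  F[1-2] = -425.1215 N (compression)
  F[1-3] = -845.6848 N (compression)
  F[2-3] = +420.5162 N (tension)
  F[2-4] = +337.5424 N (tension)
  F[3-4] = -706.4926 N (compression)
  Rx@0 = +1058.8200 N
  Ry@0 = +3599.6376 N
  Ry@4 = +620.6424 N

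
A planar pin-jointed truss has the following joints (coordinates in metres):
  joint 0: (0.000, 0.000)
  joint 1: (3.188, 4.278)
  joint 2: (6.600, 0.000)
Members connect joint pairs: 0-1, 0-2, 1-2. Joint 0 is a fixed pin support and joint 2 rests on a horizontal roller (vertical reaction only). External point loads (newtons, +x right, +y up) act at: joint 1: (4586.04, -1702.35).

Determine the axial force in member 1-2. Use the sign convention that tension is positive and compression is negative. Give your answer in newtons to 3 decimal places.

N=3 nodes, M=3 members, R=3 reactions → 2N=6, M+R=6
member 0 (0-1): L=5.3352, (cx,cy)=(0.5975,0.8018)
member 1 (0-2): L=6.6000, (cx,cy)=(1.0000,0.0000)
member 2 (1-2): L=5.4720, (cx,cy)=(0.6235,-0.7818)
solve A·x = −loads:
  F[0-1] = +2609.6514 N (tension)
  F[0-2] = +3026.6740 N (tension)
  F[1-2] = -4854.0526 N (compression)
  Rx@0 = -4586.0400 N
  Ry@0 = -2092.5244 N
  Ry@2 = +3794.8744 N

-4854.053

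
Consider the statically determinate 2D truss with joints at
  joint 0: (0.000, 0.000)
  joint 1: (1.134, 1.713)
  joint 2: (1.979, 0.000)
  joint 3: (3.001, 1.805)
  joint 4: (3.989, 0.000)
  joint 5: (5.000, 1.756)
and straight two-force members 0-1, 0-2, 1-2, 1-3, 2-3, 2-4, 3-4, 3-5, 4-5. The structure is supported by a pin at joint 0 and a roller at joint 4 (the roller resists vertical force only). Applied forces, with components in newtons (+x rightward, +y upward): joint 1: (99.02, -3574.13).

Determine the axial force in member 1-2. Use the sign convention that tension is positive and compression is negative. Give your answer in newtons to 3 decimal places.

N=6 nodes, M=9 members, R=3 reactions → 2N=12, M+R=12
member 0 (0-1): L=2.0543, (cx,cy)=(0.5520,0.8338)
member 1 (0-2): L=1.9790, (cx,cy)=(1.0000,0.0000)
member 2 (1-2): L=1.9101, (cx,cy)=(0.4424,-0.8968)
member 3 (1-3): L=1.8693, (cx,cy)=(0.9988,0.0492)
member 4 (2-3): L=2.0742, (cx,cy)=(0.4927,0.8702)
member 5 (2-4): L=2.0100, (cx,cy)=(1.0000,0.0000)
member 6 (3-4): L=2.0577, (cx,cy)=(0.4801,-0.8772)
member 7 (3-5): L=1.9996, (cx,cy)=(0.9997,-0.0245)
member 8 (4-5): L=2.0262, (cx,cy)=(0.4990,0.8666)
solve A·x = −loads:
  F[0-1] = -3016.8113 N (compression)
  F[0-2] = +1764.3038 N (tension)
  F[1-2] = -1246.9999 N (compression)
  F[1-3] = -1214.1142 N (compression)
  F[2-3] = +1285.1582 N (tension)
  F[2-4] = +579.4345 N (tension)
  F[3-4] = -1206.7894 N (compression)
  F[3-5] = -0.0000 N (tension)
  F[4-5] = +0.0000 N (tension)
  Rx@0 = -99.0200 N
  Ry@0 = +2515.5477 N
  Ry@4 = +1058.5823 N

-1247.000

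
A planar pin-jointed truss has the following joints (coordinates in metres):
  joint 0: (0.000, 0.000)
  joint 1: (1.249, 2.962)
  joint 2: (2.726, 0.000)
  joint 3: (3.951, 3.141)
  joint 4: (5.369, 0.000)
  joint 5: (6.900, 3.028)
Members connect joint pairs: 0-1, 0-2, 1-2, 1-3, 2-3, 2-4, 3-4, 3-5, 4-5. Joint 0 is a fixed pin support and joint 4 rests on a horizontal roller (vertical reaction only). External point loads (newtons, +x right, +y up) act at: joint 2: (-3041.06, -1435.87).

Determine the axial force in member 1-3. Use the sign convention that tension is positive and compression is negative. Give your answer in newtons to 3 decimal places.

N=6 nodes, M=9 members, R=3 reactions → 2N=12, M+R=12
member 0 (0-1): L=3.2146, (cx,cy)=(0.3885,0.9214)
member 1 (0-2): L=2.7260, (cx,cy)=(1.0000,0.0000)
member 2 (1-2): L=3.3098, (cx,cy)=(0.4462,-0.8949)
member 3 (1-3): L=2.7079, (cx,cy)=(0.9978,0.0661)
member 4 (2-3): L=3.3714, (cx,cy)=(0.3633,0.9317)
member 5 (2-4): L=2.6430, (cx,cy)=(1.0000,0.0000)
member 6 (3-4): L=3.4462, (cx,cy)=(0.4115,-0.9114)
member 7 (3-5): L=2.9512, (cx,cy)=(0.9993,-0.0383)
member 8 (4-5): L=3.3930, (cx,cy)=(0.4512,0.8924)
solve A·x = −loads:
  F[0-1] = -767.1078 N (compression)
  F[0-2] = -2743.0051 N (compression)
  F[1-2] = +743.2248 N (tension)
  F[1-3] = -631.0967 N (compression)
  F[2-3] = +827.2932 N (tension)
  F[2-4] = +329.1212 N (tension)
  F[3-4] = -799.8818 N (compression)
  F[3-5] = +0.0000 N (tension)
  F[4-5] = -0.0000 N (compression)
  Rx@0 = +3041.0600 N
  Ry@0 = +706.8364 N
  Ry@4 = +729.0336 N

-631.097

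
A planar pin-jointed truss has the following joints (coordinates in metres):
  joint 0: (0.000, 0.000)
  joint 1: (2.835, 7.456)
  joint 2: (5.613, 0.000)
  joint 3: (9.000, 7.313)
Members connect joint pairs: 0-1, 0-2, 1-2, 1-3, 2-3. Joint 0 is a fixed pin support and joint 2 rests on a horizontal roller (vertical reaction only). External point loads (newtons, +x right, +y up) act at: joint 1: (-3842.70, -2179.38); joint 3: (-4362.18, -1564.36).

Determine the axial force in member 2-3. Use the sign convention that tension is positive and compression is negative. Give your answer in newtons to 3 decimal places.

-1815.996

N=4 nodes, M=5 members, R=3 reactions → 2N=8, M+R=8
member 0 (0-1): L=7.9768, (cx,cy)=(0.3554,0.9347)
member 1 (0-2): L=5.6130, (cx,cy)=(1.0000,0.0000)
member 2 (1-2): L=7.9567, (cx,cy)=(0.3491,-0.9371)
member 3 (1-3): L=6.1667, (cx,cy)=(0.9997,-0.0232)
member 4 (2-3): L=8.0593, (cx,cy)=(0.4203,0.9074)
solve A·x = −loads:
  F[0-1] = -11685.3477 N (compression)
  F[0-2] = -4051.8353 N (compression)
  F[1-2] = +9419.2821 N (tension)
  F[1-3] = -3599.9545 N (compression)
  F[2-3] = -1815.9960 N (compression)
  Rx@0 = +8204.8800 N
  Ry@0 = +10922.4343 N
  Ry@2 = -7178.6943 N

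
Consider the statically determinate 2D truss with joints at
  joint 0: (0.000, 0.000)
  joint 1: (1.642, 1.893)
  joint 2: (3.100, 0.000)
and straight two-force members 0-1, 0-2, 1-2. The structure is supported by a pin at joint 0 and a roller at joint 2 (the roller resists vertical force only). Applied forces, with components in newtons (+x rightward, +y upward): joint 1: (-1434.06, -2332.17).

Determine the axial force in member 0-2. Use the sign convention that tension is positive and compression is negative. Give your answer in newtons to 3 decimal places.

N=3 nodes, M=3 members, R=3 reactions → 2N=6, M+R=6
member 0 (0-1): L=2.5059, (cx,cy)=(0.6552,0.7554)
member 1 (0-2): L=3.1000, (cx,cy)=(1.0000,0.0000)
member 2 (1-2): L=2.3894, (cx,cy)=(0.6102,-0.7923)
solve A·x = −loads:
  F[0-1] = -2611.2541 N (compression)
  F[0-2] = +276.9630 N (tension)
  F[1-2] = -453.8918 N (compression)
  Rx@0 = +1434.0600 N
  Ry@0 = +1972.5740 N
  Ry@2 = +359.5960 N

276.963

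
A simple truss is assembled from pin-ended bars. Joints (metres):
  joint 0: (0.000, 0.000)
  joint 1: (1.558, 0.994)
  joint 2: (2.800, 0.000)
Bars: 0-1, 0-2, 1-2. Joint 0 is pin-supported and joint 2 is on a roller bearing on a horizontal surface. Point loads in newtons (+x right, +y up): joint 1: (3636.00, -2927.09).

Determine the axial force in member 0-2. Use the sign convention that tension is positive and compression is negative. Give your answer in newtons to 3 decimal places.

3647.902

N=3 nodes, M=3 members, R=3 reactions → 2N=6, M+R=6
member 0 (0-1): L=1.8481, (cx,cy)=(0.8430,0.5379)
member 1 (0-2): L=2.8000, (cx,cy)=(1.0000,0.0000)
member 2 (1-2): L=1.5908, (cx,cy)=(0.7807,-0.6248)
solve A·x = −loads:
  F[0-1] = -14.1181 N (compression)
  F[0-2] = +3647.9021 N (tension)
  F[1-2] = -4672.3280 N (compression)
  Rx@0 = -3636.0000 N
  Ry@0 = +7.5935 N
  Ry@2 = +2919.4965 N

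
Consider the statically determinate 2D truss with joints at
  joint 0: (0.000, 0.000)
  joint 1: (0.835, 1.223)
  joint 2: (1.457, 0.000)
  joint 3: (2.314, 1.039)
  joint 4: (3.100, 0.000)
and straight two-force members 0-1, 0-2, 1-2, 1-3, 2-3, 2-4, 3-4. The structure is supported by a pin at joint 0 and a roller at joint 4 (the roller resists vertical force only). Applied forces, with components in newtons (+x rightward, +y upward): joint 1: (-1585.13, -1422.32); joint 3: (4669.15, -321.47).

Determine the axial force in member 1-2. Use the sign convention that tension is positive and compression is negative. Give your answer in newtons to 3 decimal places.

-1704.269

N=5 nodes, M=7 members, R=3 reactions → 2N=10, M+R=10
member 0 (0-1): L=1.4809, (cx,cy)=(0.5639,0.8259)
member 1 (0-2): L=1.4570, (cx,cy)=(1.0000,0.0000)
member 2 (1-2): L=1.3721, (cx,cy)=(0.4533,-0.8913)
member 3 (1-3): L=1.4904, (cx,cy)=(0.9923,-0.1235)
member 4 (2-3): L=1.3468, (cx,cy)=(0.6363,0.7714)
member 5 (2-4): L=1.6430, (cx,cy)=(1.0000,0.0000)
member 6 (3-4): L=1.3028, (cx,cy)=(0.6033,-0.7975)
solve A·x = −loads:
  F[0-1] = -219.3571 N (compression)
  F[0-2] = +3207.7068 N (tension)
  F[1-2] = -1704.2687 N (compression)
  F[1-3] = +2251.2533 N (tension)
  F[2-3] = +1969.1714 N (tension)
  F[2-4] = +1182.1240 N (tension)
  F[3-4] = -1959.3949 N (compression)
  Rx@0 = -3084.0200 N
  Ry@0 = +181.1604 N
  Ry@4 = +1562.6296 N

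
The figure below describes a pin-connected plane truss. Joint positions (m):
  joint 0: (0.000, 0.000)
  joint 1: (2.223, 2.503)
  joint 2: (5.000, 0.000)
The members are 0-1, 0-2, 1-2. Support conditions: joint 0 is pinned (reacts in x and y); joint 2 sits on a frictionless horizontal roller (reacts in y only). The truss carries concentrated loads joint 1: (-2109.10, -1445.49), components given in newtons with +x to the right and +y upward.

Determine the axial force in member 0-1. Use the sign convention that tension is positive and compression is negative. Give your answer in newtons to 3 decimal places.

N=3 nodes, M=3 members, R=3 reactions → 2N=6, M+R=6
member 0 (0-1): L=3.3476, (cx,cy)=(0.6640,0.7477)
member 1 (0-2): L=5.0000, (cx,cy)=(1.0000,0.0000)
member 2 (1-2): L=3.7385, (cx,cy)=(0.7428,-0.6695)
solve A·x = −loads:
  F[0-1] = -2485.8458 N (compression)
  F[0-2] = -458.3776 N (compression)
  F[1-2] = +617.0928 N (tension)
  Rx@0 = +2109.1000 N
  Ry@0 = +1858.6406 N
  Ry@2 = -413.1506 N

-2485.846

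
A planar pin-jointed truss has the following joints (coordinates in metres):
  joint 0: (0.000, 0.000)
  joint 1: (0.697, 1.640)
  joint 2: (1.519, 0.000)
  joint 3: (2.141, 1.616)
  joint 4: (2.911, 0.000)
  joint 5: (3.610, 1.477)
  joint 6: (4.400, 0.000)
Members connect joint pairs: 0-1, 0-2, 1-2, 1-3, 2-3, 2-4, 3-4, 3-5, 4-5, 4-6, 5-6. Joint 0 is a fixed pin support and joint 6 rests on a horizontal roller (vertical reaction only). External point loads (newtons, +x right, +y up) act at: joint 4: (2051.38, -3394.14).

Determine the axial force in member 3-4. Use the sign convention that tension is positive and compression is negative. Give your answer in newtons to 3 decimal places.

1499.440

N=7 nodes, M=11 members, R=3 reactions → 2N=14, M+R=14
member 0 (0-1): L=1.7820, (cx,cy)=(0.3911,0.9203)
member 1 (0-2): L=1.5190, (cx,cy)=(1.0000,0.0000)
member 2 (1-2): L=1.8345, (cx,cy)=(0.4481,-0.8940)
member 3 (1-3): L=1.4442, (cx,cy)=(0.9999,-0.0166)
member 4 (2-3): L=1.7316, (cx,cy)=(0.3592,0.9333)
member 5 (2-4): L=1.3920, (cx,cy)=(1.0000,0.0000)
member 6 (3-4): L=1.7901, (cx,cy)=(0.4302,-0.9028)
member 7 (3-5): L=1.4756, (cx,cy)=(0.9956,-0.0942)
member 8 (4-5): L=1.6341, (cx,cy)=(0.4278,0.9039)
member 9 (4-6): L=1.4890, (cx,cy)=(1.0000,0.0000)
member 10 (5-6): L=1.6750, (cx,cy)=(0.4716,-0.8818)
solve A·x = −loads:
  F[0-1] = -1248.0379 N (compression)
  F[0-2] = +2539.5383 N (tension)
  F[1-2] = +1304.7544 N (tension)
  F[1-3] = -1072.9481 N (compression)
  F[2-3] = -1249.8585 N (compression)
  F[2-4] = +3573.1432 N (tension)
  F[3-4] = +1499.4400 N (tension)
  F[3-5] = -2176.4262 N (compression)
  F[4-5] = +2257.4824 N (tension)
  F[4-6] = +1201.0632 N (tension)
  F[5-6] = -2546.5600 N (compression)
  Rx@0 = -2051.3800 N
  Ry@0 = +1148.6078 N
  Ry@6 = +2245.5322 N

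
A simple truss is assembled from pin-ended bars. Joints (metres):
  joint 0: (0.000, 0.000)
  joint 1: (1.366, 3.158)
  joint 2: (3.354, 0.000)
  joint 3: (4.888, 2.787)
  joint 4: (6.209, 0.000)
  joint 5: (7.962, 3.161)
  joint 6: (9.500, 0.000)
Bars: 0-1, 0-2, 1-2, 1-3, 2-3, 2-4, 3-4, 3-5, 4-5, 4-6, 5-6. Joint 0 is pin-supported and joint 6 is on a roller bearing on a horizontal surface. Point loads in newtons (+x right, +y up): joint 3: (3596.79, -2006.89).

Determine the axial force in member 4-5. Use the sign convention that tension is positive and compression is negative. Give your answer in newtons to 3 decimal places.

N=7 nodes, M=11 members, R=3 reactions → 2N=14, M+R=14
member 0 (0-1): L=3.4408, (cx,cy)=(0.3970,0.9178)
member 1 (0-2): L=3.3540, (cx,cy)=(1.0000,0.0000)
member 2 (1-2): L=3.7316, (cx,cy)=(0.5327,-0.8463)
member 3 (1-3): L=3.5415, (cx,cy)=(0.9945,-0.1048)
member 4 (2-3): L=3.1813, (cx,cy)=(0.4822,0.8761)
member 5 (2-4): L=2.8550, (cx,cy)=(1.0000,0.0000)
member 6 (3-4): L=3.0842, (cx,cy)=(0.4283,-0.9036)
member 7 (3-5): L=3.0967, (cx,cy)=(0.9927,0.1208)
member 8 (4-5): L=3.6145, (cx,cy)=(0.4850,0.8745)
member 9 (4-6): L=3.2910, (cx,cy)=(1.0000,0.0000)
member 10 (5-6): L=3.5153, (cx,cy)=(0.4375,-0.8992)
solve A·x = −loads:
  F[0-1] = +88.1356 N (tension)
  F[0-2] = +3561.7998 N (tension)
  F[1-2] = -107.0393 N (compression)
  F[1-3] = +92.5236 N (tension)
  F[2-3] = +103.4000 N (tension)
  F[2-4] = +3454.9164 N (tension)
  F[3-4] = -2624.2699 N (compression)
  F[3-5] = -2348.1055 N (compression)
  F[4-5] = +2711.6225 N (tension)
  F[4-6] = +1015.8207 N (tension)
  F[5-6] = -2321.7939 N (compression)
  Rx@0 = -3596.7900 N
  Ry@0 = -80.8923 N
  Ry@6 = +2087.7823 N

2711.623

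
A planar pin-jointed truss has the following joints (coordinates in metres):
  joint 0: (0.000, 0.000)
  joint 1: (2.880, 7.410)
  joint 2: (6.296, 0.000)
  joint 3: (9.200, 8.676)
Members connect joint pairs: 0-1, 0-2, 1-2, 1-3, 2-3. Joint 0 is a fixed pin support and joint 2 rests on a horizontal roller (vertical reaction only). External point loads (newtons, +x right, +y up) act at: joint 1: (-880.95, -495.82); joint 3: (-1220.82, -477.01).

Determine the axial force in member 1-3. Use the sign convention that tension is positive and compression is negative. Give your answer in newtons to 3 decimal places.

-1160.016

N=4 nodes, M=5 members, R=3 reactions → 2N=8, M+R=8
member 0 (0-1): L=7.9500, (cx,cy)=(0.3623,0.9321)
member 1 (0-2): L=6.2960, (cx,cy)=(1.0000,0.0000)
member 2 (1-2): L=8.1595, (cx,cy)=(0.4187,-0.9081)
member 3 (1-3): L=6.4456, (cx,cy)=(0.9805,0.1964)
member 4 (2-3): L=9.1491, (cx,cy)=(0.3174,0.9483)
solve A·x = −loads:
  F[0-1] = -2969.8580 N (compression)
  F[0-2] = -1025.8969 N (compression)
  F[1-2] = +2251.2551 N (tension)
  F[1-3] = -1160.0160 N (compression)
  F[2-3] = -262.7533 N (compression)
  Rx@0 = +2101.7700 N
  Ry@0 = +2768.1318 N
  Ry@2 = -1795.3018 N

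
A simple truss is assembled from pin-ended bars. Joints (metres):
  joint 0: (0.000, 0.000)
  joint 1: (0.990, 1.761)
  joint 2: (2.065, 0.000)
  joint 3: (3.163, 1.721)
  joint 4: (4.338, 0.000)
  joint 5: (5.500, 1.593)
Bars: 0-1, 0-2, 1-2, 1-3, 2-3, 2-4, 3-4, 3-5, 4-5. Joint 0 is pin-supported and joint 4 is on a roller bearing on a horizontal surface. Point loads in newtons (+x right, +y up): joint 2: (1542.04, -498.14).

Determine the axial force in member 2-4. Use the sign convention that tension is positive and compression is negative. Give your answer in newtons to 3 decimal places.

N=6 nodes, M=9 members, R=3 reactions → 2N=12, M+R=12
member 0 (0-1): L=2.0202, (cx,cy)=(0.4900,0.8717)
member 1 (0-2): L=2.0650, (cx,cy)=(1.0000,0.0000)
member 2 (1-2): L=2.0632, (cx,cy)=(0.5210,-0.8535)
member 3 (1-3): L=2.1734, (cx,cy)=(0.9998,-0.0184)
member 4 (2-3): L=2.0414, (cx,cy)=(0.5379,0.8430)
member 5 (2-4): L=2.2730, (cx,cy)=(1.0000,0.0000)
member 6 (3-4): L=2.0839, (cx,cy)=(0.5639,-0.8259)
member 7 (3-5): L=2.3405, (cx,cy)=(0.9985,-0.0547)
member 8 (4-5): L=1.9718, (cx,cy)=(0.5893,0.8079)
solve A·x = −loads:
  F[0-1] = -299.4312 N (compression)
  F[0-2] = +1688.7762 N (tension)
  F[1-2] = +312.4782 N (tension)
  F[1-3] = -309.6017 N (compression)
  F[2-3] = +274.5191 N (tension)
  F[2-4] = +161.8970 N (tension)
  F[3-4] = -287.1238 N (compression)
  F[3-5] = -0.0000 N (compression)
  F[4-5] = +0.0000 N (tension)
  Rx@0 = -1542.0400 N
  Ry@0 = +261.0125 N
  Ry@4 = +237.1275 N

161.897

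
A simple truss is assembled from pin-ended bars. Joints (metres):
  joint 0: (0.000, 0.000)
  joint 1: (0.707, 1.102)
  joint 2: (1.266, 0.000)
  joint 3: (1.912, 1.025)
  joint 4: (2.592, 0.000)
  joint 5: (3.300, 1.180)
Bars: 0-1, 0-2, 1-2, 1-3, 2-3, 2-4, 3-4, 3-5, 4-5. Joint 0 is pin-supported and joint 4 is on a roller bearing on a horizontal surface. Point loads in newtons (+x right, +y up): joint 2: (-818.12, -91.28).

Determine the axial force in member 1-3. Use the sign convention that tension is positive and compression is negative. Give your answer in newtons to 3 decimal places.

N=6 nodes, M=9 members, R=3 reactions → 2N=12, M+R=12
member 0 (0-1): L=1.3093, (cx,cy)=(0.5400,0.8417)
member 1 (0-2): L=1.2660, (cx,cy)=(1.0000,0.0000)
member 2 (1-2): L=1.2357, (cx,cy)=(0.4524,-0.8918)
member 3 (1-3): L=1.2075, (cx,cy)=(0.9980,-0.0638)
member 4 (2-3): L=1.2116, (cx,cy)=(0.5332,0.8460)
member 5 (2-4): L=1.3260, (cx,cy)=(1.0000,0.0000)
member 6 (3-4): L=1.2301, (cx,cy)=(0.5528,-0.8333)
member 7 (3-5): L=1.3966, (cx,cy)=(0.9938,0.1110)
member 8 (4-5): L=1.3761, (cx,cy)=(0.5145,0.8575)
solve A·x = −loads:
  F[0-1] = -55.4805 N (compression)
  F[0-2] = -788.1614 N (compression)
  F[1-2] = +56.3333 N (tension)
  F[1-3] = -55.5561 N (compression)
  F[2-3] = +48.5115 N (tension)
  F[2-4] = +29.5774 N (tension)
  F[3-4] = -53.5024 N (compression)
  F[3-5] = -0.0000 N (tension)
  F[4-5] = +0.0000 N (tension)
  Rx@0 = +818.1200 N
  Ry@0 = +46.6965 N
  Ry@4 = +44.5835 N

-55.556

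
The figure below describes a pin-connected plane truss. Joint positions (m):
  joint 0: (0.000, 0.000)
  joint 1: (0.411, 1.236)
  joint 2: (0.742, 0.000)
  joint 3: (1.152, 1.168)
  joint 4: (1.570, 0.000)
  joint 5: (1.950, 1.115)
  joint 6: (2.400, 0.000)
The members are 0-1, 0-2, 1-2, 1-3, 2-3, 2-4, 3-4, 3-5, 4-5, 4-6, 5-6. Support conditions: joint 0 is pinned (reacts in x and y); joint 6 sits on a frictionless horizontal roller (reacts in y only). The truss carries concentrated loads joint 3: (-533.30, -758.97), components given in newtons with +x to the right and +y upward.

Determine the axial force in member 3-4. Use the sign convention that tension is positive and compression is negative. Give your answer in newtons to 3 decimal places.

-105.894

N=7 nodes, M=11 members, R=3 reactions → 2N=14, M+R=14
member 0 (0-1): L=1.3025, (cx,cy)=(0.3155,0.9489)
member 1 (0-2): L=0.7420, (cx,cy)=(1.0000,0.0000)
member 2 (1-2): L=1.2796, (cx,cy)=(0.2587,-0.9660)
member 3 (1-3): L=0.7441, (cx,cy)=(0.9958,-0.0914)
member 4 (2-3): L=1.2379, (cx,cy)=(0.3312,0.9436)
member 5 (2-4): L=0.8280, (cx,cy)=(1.0000,0.0000)
member 6 (3-4): L=1.2405, (cx,cy)=(0.3369,-0.9415)
member 7 (3-5): L=0.7998, (cx,cy)=(0.9978,-0.0663)
member 8 (4-5): L=1.1780, (cx,cy)=(0.3226,0.9465)
member 9 (4-6): L=0.8300, (cx,cy)=(1.0000,0.0000)
member 10 (5-6): L=1.2024, (cx,cy)=(0.3743,-0.9273)
solve A·x = −loads:
  F[0-1] = -689.4241 N (compression)
  F[0-2] = -315.7614 N (compression)
  F[1-2] = +715.5065 N (tension)
  F[1-3] = -404.3205 N (compression)
  F[2-3] = -732.4974 N (compression)
  F[2-4] = +111.9420 N (tension)
  F[3-4] = -105.8937 N (compression)
  F[3-5] = -76.4293 N (compression)
  F[4-5] = +105.3324 N (tension)
  F[4-6] = +42.2823 N (tension)
  F[5-6] = -112.9768 N (compression)
  Rx@0 = +533.3000 N
  Ry@0 = +654.2037 N
  Ry@6 = +104.7663 N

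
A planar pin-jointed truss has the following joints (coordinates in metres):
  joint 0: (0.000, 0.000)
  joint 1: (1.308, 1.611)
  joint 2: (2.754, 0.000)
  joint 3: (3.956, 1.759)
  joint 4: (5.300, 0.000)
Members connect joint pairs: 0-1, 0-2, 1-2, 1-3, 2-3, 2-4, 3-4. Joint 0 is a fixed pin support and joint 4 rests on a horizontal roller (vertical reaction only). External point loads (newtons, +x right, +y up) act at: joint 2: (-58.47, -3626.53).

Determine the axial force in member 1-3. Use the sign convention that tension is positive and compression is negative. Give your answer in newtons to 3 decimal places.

-2840.280

N=5 nodes, M=7 members, R=3 reactions → 2N=10, M+R=10
member 0 (0-1): L=2.0751, (cx,cy)=(0.6303,0.7763)
member 1 (0-2): L=2.7540, (cx,cy)=(1.0000,0.0000)
member 2 (1-2): L=2.1648, (cx,cy)=(0.6680,-0.7442)
member 3 (1-3): L=2.6521, (cx,cy)=(0.9984,0.0558)
member 4 (2-3): L=2.1305, (cx,cy)=(0.5642,0.8256)
member 5 (2-4): L=2.5460, (cx,cy)=(1.0000,0.0000)
member 6 (3-4): L=2.2137, (cx,cy)=(0.6071,-0.7946)
solve A·x = −loads:
  F[0-1] = -2244.0091 N (compression)
  F[0-2] = +1355.9748 N (tension)
  F[1-2] = +2127.9579 N (tension)
  F[1-3] = -2840.2802 N (compression)
  F[2-3] = +2474.3521 N (tension)
  F[2-4] = +1439.8351 N (tension)
  F[3-4] = -2371.5376 N (compression)
  Rx@0 = +58.4700 N
  Ry@0 = +1742.1029 N
  Ry@4 = +1884.4271 N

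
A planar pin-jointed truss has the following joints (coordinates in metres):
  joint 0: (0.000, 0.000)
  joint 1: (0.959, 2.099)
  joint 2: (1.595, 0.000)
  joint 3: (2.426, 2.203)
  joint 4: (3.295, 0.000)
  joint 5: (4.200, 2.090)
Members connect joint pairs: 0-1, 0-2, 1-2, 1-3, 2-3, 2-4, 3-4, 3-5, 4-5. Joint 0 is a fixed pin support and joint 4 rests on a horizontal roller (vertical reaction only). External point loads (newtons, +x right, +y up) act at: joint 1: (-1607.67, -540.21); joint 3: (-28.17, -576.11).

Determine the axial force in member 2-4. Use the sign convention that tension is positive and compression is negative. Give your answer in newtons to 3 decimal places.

-182.070

N=6 nodes, M=9 members, R=3 reactions → 2N=12, M+R=12
member 0 (0-1): L=2.3077, (cx,cy)=(0.4156,0.9096)
member 1 (0-2): L=1.5950, (cx,cy)=(1.0000,0.0000)
member 2 (1-2): L=2.1932, (cx,cy)=(0.2900,-0.9570)
member 3 (1-3): L=1.4707, (cx,cy)=(0.9975,0.0707)
member 4 (2-3): L=2.3545, (cx,cy)=(0.3529,0.9356)
member 5 (2-4): L=1.7000, (cx,cy)=(1.0000,0.0000)
member 6 (3-4): L=2.3682, (cx,cy)=(0.3669,-0.9302)
member 7 (3-5): L=1.7776, (cx,cy)=(0.9980,-0.0636)
member 8 (4-5): L=2.2775, (cx,cy)=(0.3974,0.9177)
solve A·x = −loads:
  F[0-1] = -1734.7708 N (compression)
  F[0-2] = -914.9297 N (compression)
  F[1-2] = +1125.7678 N (tension)
  F[1-3] = +561.7134 N (tension)
  F[2-3] = -1151.4986 N (compression)
  F[2-4] = -182.0695 N (compression)
  F[3-4] = +496.1761 N (tension)
  F[3-5] = -0.0000 N (tension)
  F[4-5] = +0.0000 N (tension)
  Rx@0 = +1635.8400 N
  Ry@0 = +1577.8841 N
  Ry@4 = -461.5641 N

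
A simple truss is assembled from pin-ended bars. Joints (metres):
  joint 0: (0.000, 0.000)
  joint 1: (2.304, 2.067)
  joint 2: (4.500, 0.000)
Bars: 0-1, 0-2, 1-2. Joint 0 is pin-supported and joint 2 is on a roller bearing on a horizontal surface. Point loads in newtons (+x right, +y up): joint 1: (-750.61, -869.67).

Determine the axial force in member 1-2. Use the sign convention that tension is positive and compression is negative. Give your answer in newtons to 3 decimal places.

N=3 nodes, M=3 members, R=3 reactions → 2N=6, M+R=6
member 0 (0-1): L=3.0953, (cx,cy)=(0.7444,0.6678)
member 1 (0-2): L=4.5000, (cx,cy)=(1.0000,0.0000)
member 2 (1-2): L=3.0158, (cx,cy)=(0.7282,-0.6854)
solve A·x = −loads:
  F[0-1] = -1151.8351 N (compression)
  F[0-2] = +106.7624 N (tension)
  F[1-2] = -146.6173 N (compression)
  Rx@0 = +750.6100 N
  Ry@0 = +769.1792 N
  Ry@2 = +100.4908 N

-146.617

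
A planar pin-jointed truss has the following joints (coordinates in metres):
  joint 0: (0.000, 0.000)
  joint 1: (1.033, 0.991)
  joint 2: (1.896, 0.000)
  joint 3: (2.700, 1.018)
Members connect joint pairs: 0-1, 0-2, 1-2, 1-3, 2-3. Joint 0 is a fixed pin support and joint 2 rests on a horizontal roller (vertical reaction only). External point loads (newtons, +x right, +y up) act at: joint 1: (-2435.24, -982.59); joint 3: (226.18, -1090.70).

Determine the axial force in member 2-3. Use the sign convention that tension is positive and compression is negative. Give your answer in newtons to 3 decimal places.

-1412.582

N=4 nodes, M=5 members, R=3 reactions → 2N=8, M+R=8
member 0 (0-1): L=1.4315, (cx,cy)=(0.7216,0.6923)
member 1 (0-2): L=1.8960, (cx,cy)=(1.0000,0.0000)
member 2 (1-2): L=1.3141, (cx,cy)=(0.6567,-0.7541)
member 3 (1-3): L=1.6672, (cx,cy)=(0.9999,0.0162)
member 4 (2-3): L=1.2972, (cx,cy)=(0.6198,0.7848)
solve A·x = −loads:
  F[0-1] = -1641.1478 N (compression)
  F[0-2] = -1024.7674 N (compression)
  F[1-2] = +227.2753 N (tension)
  F[1-3] = +1101.8345 N (tension)
  F[2-3] = -1412.5818 N (compression)
  Rx@0 = +2209.0600 N
  Ry@0 = +1136.1413 N
  Ry@2 = +937.1487 N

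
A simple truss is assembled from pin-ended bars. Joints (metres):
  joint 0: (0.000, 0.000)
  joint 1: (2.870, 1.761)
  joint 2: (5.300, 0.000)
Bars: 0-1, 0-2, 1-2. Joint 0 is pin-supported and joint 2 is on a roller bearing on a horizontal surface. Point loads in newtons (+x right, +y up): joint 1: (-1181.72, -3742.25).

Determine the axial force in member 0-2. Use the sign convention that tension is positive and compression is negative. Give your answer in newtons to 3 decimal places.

2254.505

N=3 nodes, M=3 members, R=3 reactions → 2N=6, M+R=6
member 0 (0-1): L=3.3672, (cx,cy)=(0.8523,0.5230)
member 1 (0-2): L=5.3000, (cx,cy)=(1.0000,0.0000)
member 2 (1-2): L=3.0010, (cx,cy)=(0.8097,-0.5868)
solve A·x = −loads:
  F[0-1] = -4031.5157 N (compression)
  F[0-2] = +2254.5053 N (tension)
  F[1-2] = -2784.2707 N (compression)
  Rx@0 = +1181.7200 N
  Ry@0 = +2108.4295 N
  Ry@2 = +1633.8205 N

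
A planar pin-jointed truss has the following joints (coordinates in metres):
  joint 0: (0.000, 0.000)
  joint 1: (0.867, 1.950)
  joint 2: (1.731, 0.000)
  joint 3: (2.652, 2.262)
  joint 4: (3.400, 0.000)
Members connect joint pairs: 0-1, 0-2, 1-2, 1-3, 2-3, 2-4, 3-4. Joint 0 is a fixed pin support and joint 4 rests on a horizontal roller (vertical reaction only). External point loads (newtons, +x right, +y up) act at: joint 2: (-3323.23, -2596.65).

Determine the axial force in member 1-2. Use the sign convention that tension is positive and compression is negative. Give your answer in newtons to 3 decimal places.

1193.395

N=5 nodes, M=7 members, R=3 reactions → 2N=10, M+R=10
member 0 (0-1): L=2.1341, (cx,cy)=(0.4063,0.9138)
member 1 (0-2): L=1.7310, (cx,cy)=(1.0000,0.0000)
member 2 (1-2): L=2.1328, (cx,cy)=(0.4051,-0.9143)
member 3 (1-3): L=1.8121, (cx,cy)=(0.9851,0.1722)
member 4 (2-3): L=2.4423, (cx,cy)=(0.3771,0.9262)
member 5 (2-4): L=1.6690, (cx,cy)=(1.0000,0.0000)
member 6 (3-4): L=2.3825, (cx,cy)=(0.3140,-0.9494)
solve A·x = −loads:
  F[0-1] = -1394.9600 N (compression)
  F[0-2] = -2756.5012 N (compression)
  F[1-2] = +1193.3950 N (tension)
  F[1-3] = -1066.0876 N (compression)
  F[2-3] = +1625.5718 N (tension)
  F[2-4] = +437.1601 N (tension)
  F[3-4] = -1392.4058 N (compression)
  Rx@0 = +3323.2300 N
  Ry@0 = +1274.6497 N
  Ry@4 = +1322.0003 N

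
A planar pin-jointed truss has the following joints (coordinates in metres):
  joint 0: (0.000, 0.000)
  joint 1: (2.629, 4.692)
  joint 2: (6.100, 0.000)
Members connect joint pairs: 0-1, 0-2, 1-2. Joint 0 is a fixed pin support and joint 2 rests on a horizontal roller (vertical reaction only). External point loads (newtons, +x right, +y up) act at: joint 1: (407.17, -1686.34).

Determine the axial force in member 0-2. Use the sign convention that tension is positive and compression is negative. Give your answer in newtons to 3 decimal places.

N=3 nodes, M=3 members, R=3 reactions → 2N=6, M+R=6
member 0 (0-1): L=5.3783, (cx,cy)=(0.4888,0.8724)
member 1 (0-2): L=6.1000, (cx,cy)=(1.0000,0.0000)
member 2 (1-2): L=5.8363, (cx,cy)=(0.5947,-0.8039)
solve A·x = −loads:
  F[0-1] = -740.9174 N (compression)
  F[0-2] = +769.3399 N (tension)
  F[1-2] = -1293.6096 N (compression)
  Rx@0 = -407.1700 N
  Ry@0 = +646.3680 N
  Ry@2 = +1039.9720 N

769.340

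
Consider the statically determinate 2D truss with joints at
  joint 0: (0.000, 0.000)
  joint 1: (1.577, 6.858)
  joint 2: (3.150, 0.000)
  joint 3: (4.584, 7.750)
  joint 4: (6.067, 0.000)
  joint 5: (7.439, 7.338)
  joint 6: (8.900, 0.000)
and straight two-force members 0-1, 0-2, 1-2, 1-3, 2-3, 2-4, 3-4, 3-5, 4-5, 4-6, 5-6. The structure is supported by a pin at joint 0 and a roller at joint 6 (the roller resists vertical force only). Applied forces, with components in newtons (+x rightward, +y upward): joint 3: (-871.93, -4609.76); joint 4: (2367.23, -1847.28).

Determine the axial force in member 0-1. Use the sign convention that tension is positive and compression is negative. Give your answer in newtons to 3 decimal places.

-3676.259

N=7 nodes, M=11 members, R=3 reactions → 2N=14, M+R=14
member 0 (0-1): L=7.0370, (cx,cy)=(0.2241,0.9746)
member 1 (0-2): L=3.1500, (cx,cy)=(1.0000,0.0000)
member 2 (1-2): L=7.0361, (cx,cy)=(0.2236,-0.9747)
member 3 (1-3): L=3.1365, (cx,cy)=(0.9587,0.2844)
member 4 (2-3): L=7.8816, (cx,cy)=(0.1819,0.9833)
member 5 (2-4): L=2.9170, (cx,cy)=(1.0000,0.0000)
member 6 (3-4): L=7.8906, (cx,cy)=(0.1879,-0.9822)
member 7 (3-5): L=2.8846, (cx,cy)=(0.9897,-0.1428)
member 8 (4-5): L=7.4652, (cx,cy)=(0.1838,0.9830)
member 9 (4-6): L=2.8330, (cx,cy)=(1.0000,0.0000)
member 10 (5-6): L=7.4820, (cx,cy)=(0.1953,-0.9807)
solve A·x = −loads:
  F[0-1] = -3676.2586 N (compression)
  F[0-2] = +2319.1562 N (tension)
  F[1-2] = +3206.8610 N (tension)
  F[1-3] = -1607.1503 N (compression)
  F[2-3] = -3178.7514 N (compression)
  F[2-4] = +3614.4422 N (tension)
  F[3-4] = -886.8798 N (compression)
  F[3-5] = -1091.7207 N (compression)
  F[4-5] = +2765.4619 N (tension)
  F[4-6] = +572.2716 N (tension)
  F[5-6] = -2930.7004 N (compression)
  Rx@0 = -1495.3000 N
  Ry@0 = +3582.7557 N
  Ry@6 = +2874.2843 N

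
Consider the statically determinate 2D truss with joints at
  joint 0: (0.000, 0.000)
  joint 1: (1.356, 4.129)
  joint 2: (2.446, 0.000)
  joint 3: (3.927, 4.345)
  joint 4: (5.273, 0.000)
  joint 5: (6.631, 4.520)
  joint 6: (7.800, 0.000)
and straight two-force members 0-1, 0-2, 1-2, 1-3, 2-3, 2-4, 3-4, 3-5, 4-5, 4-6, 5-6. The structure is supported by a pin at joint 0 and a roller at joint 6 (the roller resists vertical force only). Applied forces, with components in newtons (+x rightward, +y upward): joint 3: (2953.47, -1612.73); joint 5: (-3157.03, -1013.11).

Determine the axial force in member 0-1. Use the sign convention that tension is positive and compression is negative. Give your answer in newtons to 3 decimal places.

-1196.579

N=7 nodes, M=11 members, R=3 reactions → 2N=14, M+R=14
member 0 (0-1): L=4.3460, (cx,cy)=(0.3120,0.9501)
member 1 (0-2): L=2.4460, (cx,cy)=(1.0000,0.0000)
member 2 (1-2): L=4.2704, (cx,cy)=(0.2552,-0.9669)
member 3 (1-3): L=2.5801, (cx,cy)=(0.9965,0.0837)
member 4 (2-3): L=4.5905, (cx,cy)=(0.3226,0.9465)
member 5 (2-4): L=2.8270, (cx,cy)=(1.0000,0.0000)
member 6 (3-4): L=4.5487, (cx,cy)=(0.2959,-0.9552)
member 7 (3-5): L=2.7097, (cx,cy)=(0.9979,0.0646)
member 8 (4-5): L=4.7196, (cx,cy)=(0.2877,0.9577)
member 9 (4-6): L=2.5270, (cx,cy)=(1.0000,0.0000)
member 10 (5-6): L=4.6687, (cx,cy)=(0.2504,-0.9681)
solve A·x = −loads:
  F[0-1] = -1196.5794 N (compression)
  F[0-2] = +169.7893 N (tension)
  F[1-2] = +1118.5401 N (tension)
  F[1-3] = -661.1693 N (compression)
  F[2-3] = -1142.5886 N (compression)
  F[2-4] = +823.9160 N (tension)
  F[3-4] = -752.8264 N (compression)
  F[3-5] = -3766.0410 N (compression)
  F[4-5] = +750.8665 N (tension)
  F[4-6] = +385.0967 N (tension)
  F[5-6] = -1537.9892 N (compression)
  Rx@0 = +203.5600 N
  Ry@0 = +1136.8432 N
  Ry@6 = +1488.9968 N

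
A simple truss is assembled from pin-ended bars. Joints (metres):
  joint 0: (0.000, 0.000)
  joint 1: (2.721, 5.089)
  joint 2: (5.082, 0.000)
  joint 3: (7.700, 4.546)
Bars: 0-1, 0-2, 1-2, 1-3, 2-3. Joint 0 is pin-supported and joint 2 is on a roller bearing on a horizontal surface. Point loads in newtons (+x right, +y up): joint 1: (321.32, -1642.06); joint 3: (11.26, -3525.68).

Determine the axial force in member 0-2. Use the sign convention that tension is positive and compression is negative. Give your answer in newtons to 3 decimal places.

N=4 nodes, M=5 members, R=3 reactions → 2N=8, M+R=8
member 0 (0-1): L=5.7708, (cx,cy)=(0.4715,0.8819)
member 1 (0-2): L=5.0820, (cx,cy)=(1.0000,0.0000)
member 2 (1-2): L=5.6100, (cx,cy)=(0.4209,-0.9071)
member 3 (1-3): L=5.0085, (cx,cy)=(0.9941,-0.1084)
member 4 (2-3): L=5.2460, (cx,cy)=(0.4991,0.8666)
solve A·x = −loads:
  F[0-1] = +1570.8018 N (tension)
  F[0-2] = -408.0756 N (compression)
  F[1-2] = -3568.1698 N (compression)
  F[1-3] = +1932.4067 N (tension)
  F[2-3] = -3826.7747 N (compression)
  Rx@0 = -332.5800 N
  Ry@0 = -1385.2247 N
  Ry@2 = +6552.9647 N

-408.076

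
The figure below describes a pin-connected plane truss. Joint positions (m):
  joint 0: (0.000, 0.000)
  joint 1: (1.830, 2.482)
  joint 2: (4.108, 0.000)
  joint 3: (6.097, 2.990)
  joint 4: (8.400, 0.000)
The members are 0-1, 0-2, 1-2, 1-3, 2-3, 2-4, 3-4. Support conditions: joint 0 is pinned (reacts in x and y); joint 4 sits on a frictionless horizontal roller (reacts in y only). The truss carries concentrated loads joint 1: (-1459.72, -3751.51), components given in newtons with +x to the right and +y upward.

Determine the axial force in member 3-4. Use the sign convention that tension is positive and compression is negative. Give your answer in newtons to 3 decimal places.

N=5 nodes, M=7 members, R=3 reactions → 2N=10, M+R=10
member 0 (0-1): L=3.0837, (cx,cy)=(0.5934,0.8049)
member 1 (0-2): L=4.1080, (cx,cy)=(1.0000,0.0000)
member 2 (1-2): L=3.3689, (cx,cy)=(0.6762,-0.7367)
member 3 (1-3): L=4.2971, (cx,cy)=(0.9930,0.1182)
member 4 (2-3): L=3.5911, (cx,cy)=(0.5539,0.8326)
member 5 (2-4): L=4.2920, (cx,cy)=(1.0000,0.0000)
member 6 (3-4): L=3.7741, (cx,cy)=(0.6102,-0.7922)
solve A·x = −loads:
  F[0-1] = -4181.4233 N (compression)
  F[0-2] = +1021.7137 N (tension)
  F[1-2] = -621.1408 N (compression)
  F[1-3] = -605.9590 N (compression)
  F[2-3] = +549.6186 N (tension)
  F[2-4] = +297.2955 N (tension)
  F[3-4] = -487.2020 N (compression)
  Rx@0 = +1459.7200 N
  Ry@0 = +3365.5293 N
  Ry@4 = +385.9807 N

-487.202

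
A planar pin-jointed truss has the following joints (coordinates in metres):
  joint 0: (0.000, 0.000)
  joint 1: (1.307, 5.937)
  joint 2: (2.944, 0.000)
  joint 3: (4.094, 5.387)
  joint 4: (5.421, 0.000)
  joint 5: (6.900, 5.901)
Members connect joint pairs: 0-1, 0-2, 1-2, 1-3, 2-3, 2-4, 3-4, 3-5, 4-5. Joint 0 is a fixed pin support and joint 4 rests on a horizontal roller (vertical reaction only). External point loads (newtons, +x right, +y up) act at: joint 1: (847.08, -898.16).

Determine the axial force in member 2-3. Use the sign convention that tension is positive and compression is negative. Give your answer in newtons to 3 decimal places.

1068.160

N=6 nodes, M=9 members, R=3 reactions → 2N=12, M+R=12
member 0 (0-1): L=6.0792, (cx,cy)=(0.2150,0.9766)
member 1 (0-2): L=2.9440, (cx,cy)=(1.0000,0.0000)
member 2 (1-2): L=6.1585, (cx,cy)=(0.2658,-0.9640)
member 3 (1-3): L=2.8408, (cx,cy)=(0.9811,-0.1936)
member 4 (2-3): L=5.5084, (cx,cy)=(0.2088,0.9780)
member 5 (2-4): L=2.4770, (cx,cy)=(1.0000,0.0000)
member 6 (3-4): L=5.5480, (cx,cy)=(0.2392,-0.9710)
member 7 (3-5): L=2.8527, (cx,cy)=(0.9836,0.1802)
member 8 (4-5): L=6.0835, (cx,cy)=(0.2431,0.9700)
solve A·x = −loads:
  F[0-1] = +251.9883 N (tension)
  F[0-2] = +792.9033 N (tension)
  F[1-2] = -1083.6037 N (compression)
  F[1-3] = -514.6086 N (compression)
  F[2-3] = +1068.1595 N (tension)
  F[2-4] = +281.8688 N (tension)
  F[3-4] = -1178.4611 N (compression)
  F[3-5] = +0.0000 N (tension)
  F[4-5] = -0.0000 N (compression)
  Rx@0 = -847.0800 N
  Ry@0 = -246.0955 N
  Ry@4 = +1144.2555 N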